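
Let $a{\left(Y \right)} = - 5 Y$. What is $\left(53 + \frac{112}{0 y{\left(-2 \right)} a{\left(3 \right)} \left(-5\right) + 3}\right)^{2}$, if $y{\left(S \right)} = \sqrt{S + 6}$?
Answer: $\frac{73441}{9} \approx 8160.1$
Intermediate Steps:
$y{\left(S \right)} = \sqrt{6 + S}$
$\left(53 + \frac{112}{0 y{\left(-2 \right)} a{\left(3 \right)} \left(-5\right) + 3}\right)^{2} = \left(53 + \frac{112}{0 \sqrt{6 - 2} \left(\left(-5\right) 3\right) \left(-5\right) + 3}\right)^{2} = \left(53 + \frac{112}{0 \sqrt{4} \left(-15\right) \left(-5\right) + 3}\right)^{2} = \left(53 + \frac{112}{0 \cdot 2 \left(-15\right) \left(-5\right) + 3}\right)^{2} = \left(53 + \frac{112}{0 \left(-15\right) \left(-5\right) + 3}\right)^{2} = \left(53 + \frac{112}{0 \left(-5\right) + 3}\right)^{2} = \left(53 + \frac{112}{0 + 3}\right)^{2} = \left(53 + \frac{112}{3}\right)^{2} = \left(\frac{271}{3}\right)^{2} = \frac{73441}{9}$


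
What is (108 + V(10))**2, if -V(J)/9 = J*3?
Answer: 26244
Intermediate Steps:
V(J) = -27*J (V(J) = -9*J*3 = -27*J)
(108 + V(10))**2 = (108 - 27*10)**2 = (108 - 270)**2 = (-162)**2 = 26244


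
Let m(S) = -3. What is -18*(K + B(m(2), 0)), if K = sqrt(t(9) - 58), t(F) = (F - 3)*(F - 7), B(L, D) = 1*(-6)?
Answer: 108 - 18*I*sqrt(46) ≈ 108.0 - 122.08*I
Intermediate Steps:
B(L, D) = -6
t(F) = (-7 + F)*(-3 + F) (t(F) = (-3 + F)*(-7 + F) = (-7 + F)*(-3 + F))
K = I*sqrt(46) (K = sqrt((21 + 9**2 - 10*9) - 58) = sqrt((21 + 81 - 90) - 58) = sqrt(12 - 58) = sqrt(-46) = I*sqrt(46) ≈ 6.7823*I)
-18*(K + B(m(2), 0)) = -18*(I*sqrt(46) - 6) = -18*(-6 + I*sqrt(46)) = 108 - 18*I*sqrt(46)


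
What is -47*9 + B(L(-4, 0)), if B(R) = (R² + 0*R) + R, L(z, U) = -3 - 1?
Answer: -411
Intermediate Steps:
L(z, U) = -4
B(R) = R + R² (B(R) = (R² + 0) + R = R² + R = R + R²)
-47*9 + B(L(-4, 0)) = -47*9 - 4*(1 - 4) = -423 - 4*(-3) = -423 + 12 = -411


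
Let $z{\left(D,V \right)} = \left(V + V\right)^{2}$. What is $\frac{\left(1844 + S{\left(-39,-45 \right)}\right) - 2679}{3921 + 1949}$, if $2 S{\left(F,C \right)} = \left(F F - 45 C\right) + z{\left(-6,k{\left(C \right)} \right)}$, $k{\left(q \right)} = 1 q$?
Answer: $\frac{2494}{2935} \approx 0.84974$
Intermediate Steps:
$k{\left(q \right)} = q$
$z{\left(D,V \right)} = 4 V^{2}$ ($z{\left(D,V \right)} = \left(2 V\right)^{2} = 4 V^{2}$)
$S{\left(F,C \right)} = \frac{F^{2}}{2} + 2 C^{2} - \frac{45 C}{2}$ ($S{\left(F,C \right)} = \frac{\left(F F - 45 C\right) + 4 C^{2}}{2} = \frac{\left(F^{2} - 45 C\right) + 4 C^{2}}{2} = \frac{F^{2} - 45 C + 4 C^{2}}{2} = \frac{F^{2}}{2} + 2 C^{2} - \frac{45 C}{2}$)
$\frac{\left(1844 + S{\left(-39,-45 \right)}\right) - 2679}{3921 + 1949} = \frac{\left(1844 + \left(\frac{\left(-39\right)^{2}}{2} + 2 \left(-45\right)^{2} - - \frac{2025}{2}\right)\right) - 2679}{3921 + 1949} = \frac{\left(1844 + \left(\frac{1}{2} \cdot 1521 + 2 \cdot 2025 + \frac{2025}{2}\right)\right) - 2679}{5870} = \left(\left(1844 + \left(\frac{1521}{2} + 4050 + \frac{2025}{2}\right)\right) - 2679\right) \frac{1}{5870} = \left(\left(1844 + 5823\right) - 2679\right) \frac{1}{5870} = \left(7667 - 2679\right) \frac{1}{5870} = 4988 \cdot \frac{1}{5870} = \frac{2494}{2935}$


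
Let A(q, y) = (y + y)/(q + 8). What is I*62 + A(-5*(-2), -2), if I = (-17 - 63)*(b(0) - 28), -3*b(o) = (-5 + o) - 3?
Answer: 1130878/9 ≈ 1.2565e+5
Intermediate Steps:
b(o) = 8/3 - o/3 (b(o) = -((-5 + o) - 3)/3 = -(-8 + o)/3 = 8/3 - o/3)
A(q, y) = 2*y/(8 + q) (A(q, y) = (2*y)/(8 + q) = 2*y/(8 + q))
I = 6080/3 (I = (-17 - 63)*((8/3 - ⅓*0) - 28) = -80*((8/3 + 0) - 28) = -80*(8/3 - 28) = -80*(-76/3) = 6080/3 ≈ 2026.7)
I*62 + A(-5*(-2), -2) = (6080/3)*62 + 2*(-2)/(8 - 5*(-2)) = 376960/3 + 2*(-2)/(8 + 10) = 376960/3 + 2*(-2)/18 = 376960/3 + 2*(-2)*(1/18) = 376960/3 - 2/9 = 1130878/9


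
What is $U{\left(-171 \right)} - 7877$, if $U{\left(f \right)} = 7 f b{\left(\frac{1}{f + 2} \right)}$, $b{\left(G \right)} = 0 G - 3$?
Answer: $-4286$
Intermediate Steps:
$b{\left(G \right)} = -3$ ($b{\left(G \right)} = 0 - 3 = -3$)
$U{\left(f \right)} = - 21 f$ ($U{\left(f \right)} = 7 f \left(-3\right) = - 21 f$)
$U{\left(-171 \right)} - 7877 = \left(-21\right) \left(-171\right) - 7877 = 3591 - 7877 = -4286$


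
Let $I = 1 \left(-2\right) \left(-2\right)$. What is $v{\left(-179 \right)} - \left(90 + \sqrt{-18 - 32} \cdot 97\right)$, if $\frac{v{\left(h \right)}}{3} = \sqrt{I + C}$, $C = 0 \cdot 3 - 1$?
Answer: $-90 + 3 \sqrt{3} - 485 i \sqrt{2} \approx -84.804 - 685.89 i$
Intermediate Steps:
$I = 4$ ($I = \left(-2\right) \left(-2\right) = 4$)
$C = -1$ ($C = 0 - 1 = -1$)
$v{\left(h \right)} = 3 \sqrt{3}$ ($v{\left(h \right)} = 3 \sqrt{4 - 1} = 3 \sqrt{3}$)
$v{\left(-179 \right)} - \left(90 + \sqrt{-18 - 32} \cdot 97\right) = 3 \sqrt{3} - \left(90 + \sqrt{-18 - 32} \cdot 97\right) = 3 \sqrt{3} - \left(90 + \sqrt{-50} \cdot 97\right) = 3 \sqrt{3} - \left(90 + 5 i \sqrt{2} \cdot 97\right) = 3 \sqrt{3} - \left(90 + 485 i \sqrt{2}\right) = -90 + 3 \sqrt{3} - 485 i \sqrt{2}$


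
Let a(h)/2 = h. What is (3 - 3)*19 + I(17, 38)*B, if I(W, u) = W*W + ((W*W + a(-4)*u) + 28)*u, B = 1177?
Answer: 921591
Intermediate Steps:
a(h) = 2*h
I(W, u) = W² + u*(28 + W² - 8*u) (I(W, u) = W*W + ((W*W + (2*(-4))*u) + 28)*u = W² + ((W² - 8*u) + 28)*u = W² + (28 + W² - 8*u)*u = W² + u*(28 + W² - 8*u))
(3 - 3)*19 + I(17, 38)*B = (3 - 3)*19 + (17² - 8*38² + 28*38 + 38*17²)*1177 = 0*19 + (289 - 8*1444 + 1064 + 38*289)*1177 = 0 + (289 - 11552 + 1064 + 10982)*1177 = 0 + 783*1177 = 0 + 921591 = 921591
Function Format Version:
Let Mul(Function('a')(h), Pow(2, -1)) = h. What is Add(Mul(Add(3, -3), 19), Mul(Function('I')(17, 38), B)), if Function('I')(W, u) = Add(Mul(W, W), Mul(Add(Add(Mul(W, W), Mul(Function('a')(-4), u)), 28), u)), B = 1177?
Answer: 921591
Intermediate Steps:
Function('a')(h) = Mul(2, h)
Function('I')(W, u) = Add(Pow(W, 2), Mul(u, Add(28, Pow(W, 2), Mul(-8, u)))) (Function('I')(W, u) = Add(Mul(W, W), Mul(Add(Add(Mul(W, W), Mul(Mul(2, -4), u)), 28), u)) = Add(Pow(W, 2), Mul(Add(Add(Pow(W, 2), Mul(-8, u)), 28), u)) = Add(Pow(W, 2), Mul(Add(28, Pow(W, 2), Mul(-8, u)), u)) = Add(Pow(W, 2), Mul(u, Add(28, Pow(W, 2), Mul(-8, u)))))
Add(Mul(Add(3, -3), 19), Mul(Function('I')(17, 38), B)) = Add(Mul(Add(3, -3), 19), Mul(Add(Pow(17, 2), Mul(-8, Pow(38, 2)), Mul(28, 38), Mul(38, Pow(17, 2))), 1177)) = Add(Mul(0, 19), Mul(Add(289, Mul(-8, 1444), 1064, Mul(38, 289)), 1177)) = Add(0, Mul(Add(289, -11552, 1064, 10982), 1177)) = Add(0, Mul(783, 1177)) = Add(0, 921591) = 921591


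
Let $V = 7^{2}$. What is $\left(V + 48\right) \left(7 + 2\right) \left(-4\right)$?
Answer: $-3492$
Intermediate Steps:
$V = 49$
$\left(V + 48\right) \left(7 + 2\right) \left(-4\right) = \left(49 + 48\right) \left(7 + 2\right) \left(-4\right) = 97 \cdot 9 \left(-4\right) = 97 \left(-36\right) = -3492$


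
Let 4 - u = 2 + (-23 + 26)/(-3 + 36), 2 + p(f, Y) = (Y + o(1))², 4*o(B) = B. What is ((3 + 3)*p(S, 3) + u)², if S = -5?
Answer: 21986721/7744 ≈ 2839.2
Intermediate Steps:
o(B) = B/4
p(f, Y) = -2 + (¼ + Y)² (p(f, Y) = -2 + (Y + (¼)*1)² = -2 + (Y + ¼)² = -2 + (¼ + Y)²)
u = 21/11 (u = 4 - (2 + (-23 + 26)/(-3 + 36)) = 4 - (2 + 3/33) = 4 - (2 + 3*(1/33)) = 4 - (2 + 1/11) = 4 - 1*23/11 = 4 - 23/11 = 21/11 ≈ 1.9091)
((3 + 3)*p(S, 3) + u)² = ((3 + 3)*(-2 + (1 + 4*3)²/16) + 21/11)² = (6*(-2 + (1 + 12)²/16) + 21/11)² = (6*(-2 + (1/16)*13²) + 21/11)² = (6*(-2 + (1/16)*169) + 21/11)² = (6*(-2 + 169/16) + 21/11)² = (6*(137/16) + 21/11)² = (411/8 + 21/11)² = (4689/88)² = 21986721/7744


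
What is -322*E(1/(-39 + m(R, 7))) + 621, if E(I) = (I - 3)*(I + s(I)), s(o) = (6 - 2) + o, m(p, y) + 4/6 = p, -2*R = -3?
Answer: 234289845/52441 ≈ 4467.7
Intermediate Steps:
R = 3/2 (R = -½*(-3) = 3/2 ≈ 1.5000)
m(p, y) = -⅔ + p
s(o) = 4 + o
E(I) = (-3 + I)*(4 + 2*I) (E(I) = (I - 3)*(I + (4 + I)) = (-3 + I)*(4 + 2*I))
-322*E(1/(-39 + m(R, 7))) + 621 = -322*(-12 - 2/(-39 + (-⅔ + 3/2)) + 2*(1/(-39 + (-⅔ + 3/2)))²) + 621 = -322*(-12 - 2/(-39 + ⅚) + 2*(1/(-39 + ⅚))²) + 621 = -322*(-12 - 2/(-229/6) + 2*(1/(-229/6))²) + 621 = -322*(-12 - 2*(-6/229) + 2*(-6/229)²) + 621 = -322*(-12 + 12/229 + 2*(36/52441)) + 621 = -322*(-12 + 12/229 + 72/52441) + 621 = -322*(-626472/52441) + 621 = 201723984/52441 + 621 = 234289845/52441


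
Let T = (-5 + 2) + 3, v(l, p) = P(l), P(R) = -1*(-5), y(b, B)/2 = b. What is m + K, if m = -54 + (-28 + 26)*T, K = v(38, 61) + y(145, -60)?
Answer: 241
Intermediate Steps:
y(b, B) = 2*b
P(R) = 5
v(l, p) = 5
T = 0 (T = -3 + 3 = 0)
K = 295 (K = 5 + 2*145 = 5 + 290 = 295)
m = -54 (m = -54 + (-28 + 26)*0 = -54 - 2*0 = -54 + 0 = -54)
m + K = -54 + 295 = 241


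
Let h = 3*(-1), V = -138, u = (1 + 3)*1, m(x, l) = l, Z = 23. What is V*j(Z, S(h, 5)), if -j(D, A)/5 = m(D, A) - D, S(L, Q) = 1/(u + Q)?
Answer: -47380/3 ≈ -15793.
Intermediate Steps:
u = 4 (u = 4*1 = 4)
h = -3
S(L, Q) = 1/(4 + Q)
j(D, A) = -5*A + 5*D (j(D, A) = -5*(A - D) = -5*A + 5*D)
V*j(Z, S(h, 5)) = -138*(-5/(4 + 5) + 5*23) = -138*(-5/9 + 115) = -138*1030/9 = -47380/3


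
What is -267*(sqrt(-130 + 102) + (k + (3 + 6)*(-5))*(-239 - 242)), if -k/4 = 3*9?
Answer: -19649331 - 534*I*sqrt(7) ≈ -1.9649e+7 - 1412.8*I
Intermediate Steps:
k = -108 (k = -12*9 = -4*27 = -108)
-267*(sqrt(-130 + 102) + (k + (3 + 6)*(-5))*(-239 - 242)) = -267*(sqrt(-130 + 102) + (-108 + (3 + 6)*(-5))*(-239 - 242)) = -267*(sqrt(-28) + (-108 + 9*(-5))*(-481)) = -267*(2*I*sqrt(7) + (-108 - 45)*(-481)) = -267*(2*I*sqrt(7) - 153*(-481)) = -267*(2*I*sqrt(7) + 73593) = -267*(73593 + 2*I*sqrt(7)) = -19649331 - 534*I*sqrt(7)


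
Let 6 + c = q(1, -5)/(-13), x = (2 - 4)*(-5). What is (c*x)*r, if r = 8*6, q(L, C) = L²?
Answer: -37920/13 ≈ -2916.9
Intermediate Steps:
x = 10 (x = -2*(-5) = 10)
c = -79/13 (c = -6 + 1²/(-13) = -6 + 1*(-1/13) = -6 - 1/13 = -79/13 ≈ -6.0769)
r = 48
(c*x)*r = -79/13*10*48 = -790/13*48 = -37920/13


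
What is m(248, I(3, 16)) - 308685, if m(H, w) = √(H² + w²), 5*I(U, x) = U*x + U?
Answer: -308685 + √1540201/5 ≈ -3.0844e+5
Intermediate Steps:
I(U, x) = U/5 + U*x/5 (I(U, x) = (U*x + U)/5 = (U + U*x)/5 = U/5 + U*x/5)
m(248, I(3, 16)) - 308685 = √(248² + ((⅕)*3*(1 + 16))²) - 308685 = √(61504 + ((⅕)*3*17)²) - 308685 = √(61504 + (51/5)²) - 308685 = √(61504 + 2601/25) - 308685 = √(1540201/25) - 308685 = √1540201/5 - 308685 = -308685 + √1540201/5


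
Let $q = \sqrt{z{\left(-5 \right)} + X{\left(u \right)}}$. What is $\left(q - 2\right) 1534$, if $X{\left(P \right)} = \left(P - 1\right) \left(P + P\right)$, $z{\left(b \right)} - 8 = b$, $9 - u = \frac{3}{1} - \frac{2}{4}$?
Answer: $-3068 + 767 \sqrt{298} \approx 10172.0$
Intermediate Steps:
$u = \frac{13}{2}$ ($u = 9 - \left(\frac{3}{1} - \frac{2}{4}\right) = 9 - \left(3 \cdot 1 - \frac{1}{2}\right) = 9 - \left(3 - \frac{1}{2}\right) = 9 - \frac{5}{2} = \frac{13}{2} \approx 6.5$)
$z{\left(b \right)} = 8 + b$
$X{\left(P \right)} = 2 P \left(-1 + P\right)$ ($X{\left(P \right)} = \left(-1 + P\right) 2 P = 2 P \left(-1 + P\right)$)
$q = \frac{\sqrt{298}}{2}$ ($q = \sqrt{\left(8 - 5\right) + 2 \cdot \frac{13}{2} \left(-1 + \frac{13}{2}\right)} = \sqrt{3 + 2 \cdot \frac{13}{2} \cdot \frac{11}{2}} = \sqrt{3 + \frac{143}{2}} = \sqrt{\frac{149}{2}} = \frac{\sqrt{298}}{2} \approx 8.6313$)
$\left(q - 2\right) 1534 = \left(\frac{\sqrt{298}}{2} - 2\right) 1534 = \left(-2 + \frac{\sqrt{298}}{2}\right) 1534 = -3068 + 767 \sqrt{298}$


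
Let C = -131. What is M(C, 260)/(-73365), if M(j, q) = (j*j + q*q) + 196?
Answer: -28319/24455 ≈ -1.1580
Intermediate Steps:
M(j, q) = 196 + j**2 + q**2 (M(j, q) = (j**2 + q**2) + 196 = 196 + j**2 + q**2)
M(C, 260)/(-73365) = (196 + (-131)**2 + 260**2)/(-73365) = (196 + 17161 + 67600)*(-1/73365) = 84957*(-1/73365) = -28319/24455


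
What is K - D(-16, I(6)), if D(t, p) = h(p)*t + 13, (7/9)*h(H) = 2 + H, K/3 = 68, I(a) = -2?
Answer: 191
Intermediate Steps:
K = 204 (K = 3*68 = 204)
h(H) = 18/7 + 9*H/7 (h(H) = 9*(2 + H)/7 = 18/7 + 9*H/7)
D(t, p) = 13 + t*(18/7 + 9*p/7) (D(t, p) = (18/7 + 9*p/7)*t + 13 = t*(18/7 + 9*p/7) + 13 = 13 + t*(18/7 + 9*p/7))
K - D(-16, I(6)) = 204 - (13 + (9/7)*(-16)*(2 - 2)) = 204 - (13 + (9/7)*(-16)*0) = 204 - (13 + 0) = 204 - 1*13 = 204 - 13 = 191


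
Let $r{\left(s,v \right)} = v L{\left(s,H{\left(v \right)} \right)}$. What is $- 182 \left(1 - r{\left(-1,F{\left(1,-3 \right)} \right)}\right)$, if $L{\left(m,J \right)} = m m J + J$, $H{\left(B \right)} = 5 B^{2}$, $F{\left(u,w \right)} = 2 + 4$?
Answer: $392938$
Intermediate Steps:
$F{\left(u,w \right)} = 6$
$L{\left(m,J \right)} = J + J m^{2}$ ($L{\left(m,J \right)} = m^{2} J + J = J m^{2} + J = J + J m^{2}$)
$r{\left(s,v \right)} = 5 v^{3} \left(1 + s^{2}\right)$ ($r{\left(s,v \right)} = v 5 v^{2} \left(1 + s^{2}\right) = 5 v^{3} \left(1 + s^{2}\right)$)
$- 182 \left(1 - r{\left(-1,F{\left(1,-3 \right)} \right)}\right) = - 182 \left(1 - 5 \cdot 6^{3} \left(1 + \left(-1\right)^{2}\right)\right) = - 182 \left(1 - 5 \cdot 216 \left(1 + 1\right)\right) = - 182 \left(1 - 5 \cdot 216 \cdot 2\right) = - 182 \left(1 - 2160\right) = \left(-182\right) \left(-2159\right) = 392938$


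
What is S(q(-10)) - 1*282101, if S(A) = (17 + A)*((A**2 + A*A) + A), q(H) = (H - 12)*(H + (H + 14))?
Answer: 4929919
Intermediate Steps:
q(H) = (-12 + H)*(14 + 2*H) (q(H) = (-12 + H)*(H + (14 + H)) = (-12 + H)*(14 + 2*H))
S(A) = (17 + A)*(A + 2*A**2) (S(A) = (17 + A)*((A**2 + A**2) + A) = (17 + A)*(2*A**2 + A) = (17 + A)*(A + 2*A**2))
S(q(-10)) - 1*282101 = (-168 - 10*(-10) + 2*(-10)**2)*(17 + 2*(-168 - 10*(-10) + 2*(-10)**2)**2 + 35*(-168 - 10*(-10) + 2*(-10)**2)) - 1*282101 = (-168 + 100 + 2*100)*(17 + 2*(-168 + 100 + 2*100)**2 + 35*(-168 + 100 + 2*100)) - 282101 = (-168 + 100 + 200)*(17 + 2*(-168 + 100 + 200)**2 + 35*(-168 + 100 + 200)) - 282101 = 132*(17 + 2*132**2 + 35*132) - 282101 = 132*(17 + 2*17424 + 4620) - 282101 = 132*(17 + 34848 + 4620) - 282101 = 132*39485 - 282101 = 5212020 - 282101 = 4929919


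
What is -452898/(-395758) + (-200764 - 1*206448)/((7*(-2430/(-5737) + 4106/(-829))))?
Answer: 791868355572260/61649760109 ≈ 12845.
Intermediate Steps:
-452898/(-395758) + (-200764 - 1*206448)/((7*(-2430/(-5737) + 4106/(-829)))) = -452898*(-1/395758) + (-200764 - 206448)/((7*(-2430*(-1/5737) + 4106*(-1/829)))) = 226449/197879 - 407212*1/(7*(2430/5737 - 4106/829)) = 226449/197879 - 407212/(7*(-21541652/4755973)) = 226449/197879 - 407212/(-150791564/4755973) = 226449/197879 - 407212*(-4755973/150791564) = 226449/197879 + 484172319319/37697891 = 791868355572260/61649760109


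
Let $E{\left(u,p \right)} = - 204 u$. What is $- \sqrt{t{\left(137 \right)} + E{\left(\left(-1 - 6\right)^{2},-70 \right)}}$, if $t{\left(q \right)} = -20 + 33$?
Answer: $- i \sqrt{9983} \approx - 99.915 i$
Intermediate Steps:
$t{\left(q \right)} = 13$
$- \sqrt{t{\left(137 \right)} + E{\left(\left(-1 - 6\right)^{2},-70 \right)}} = - \sqrt{13 - 204 \left(-1 - 6\right)^{2}} = - \sqrt{13 - 204 \left(-7\right)^{2}} = - \sqrt{13 - 9996} = - \sqrt{-9983} = - i \sqrt{9983}$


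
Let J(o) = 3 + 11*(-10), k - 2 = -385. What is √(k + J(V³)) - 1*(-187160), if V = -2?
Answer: 187160 + 7*I*√10 ≈ 1.8716e+5 + 22.136*I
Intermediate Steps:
k = -383 (k = 2 - 385 = -383)
J(o) = -107 (J(o) = 3 - 110 = -107)
√(k + J(V³)) - 1*(-187160) = √(-383 - 107) - 1*(-187160) = √(-490) + 187160 = 7*I*√10 + 187160 = 187160 + 7*I*√10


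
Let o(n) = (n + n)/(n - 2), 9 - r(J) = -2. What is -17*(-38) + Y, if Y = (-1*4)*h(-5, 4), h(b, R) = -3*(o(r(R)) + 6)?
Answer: 2242/3 ≈ 747.33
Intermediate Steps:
r(J) = 11 (r(J) = 9 - 1*(-2) = 9 + 2 = 11)
o(n) = 2*n/(-2 + n) (o(n) = (2*n)/(-2 + n) = 2*n/(-2 + n))
h(b, R) = -76/3 (h(b, R) = -3*(2*11/(-2 + 11) + 6) = -3*(2*11/9 + 6) = -3*(2*11*(⅑) + 6) = -3*(22/9 + 6) = -3*76/9 = -76/3)
Y = 304/3 (Y = -1*4*(-76/3) = -4*(-76/3) = 304/3 ≈ 101.33)
-17*(-38) + Y = -17*(-38) + 304/3 = 646 + 304/3 = 2242/3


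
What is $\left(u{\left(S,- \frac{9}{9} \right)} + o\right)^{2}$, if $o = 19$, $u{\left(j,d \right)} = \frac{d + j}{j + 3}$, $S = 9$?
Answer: $\frac{3481}{9} \approx 386.78$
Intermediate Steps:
$u{\left(j,d \right)} = \frac{d + j}{3 + j}$
$\left(u{\left(S,- \frac{9}{9} \right)} + o\right)^{2} = \left(\frac{- \frac{9}{9} + 9}{3 + 9} + 19\right)^{2} = \left(\frac{\left(-9\right) \frac{1}{9} + 9}{12} + 19\right)^{2} = \left(\frac{-1 + 9}{12} + 19\right)^{2} = \left(\frac{1}{12} \cdot 8 + 19\right)^{2} = \left(\frac{2}{3} + 19\right)^{2} = \left(\frac{59}{3}\right)^{2} = \frac{3481}{9}$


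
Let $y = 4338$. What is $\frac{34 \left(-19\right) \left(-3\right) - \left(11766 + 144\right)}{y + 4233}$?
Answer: $- \frac{3324}{2857} \approx -1.1635$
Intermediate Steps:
$\frac{34 \left(-19\right) \left(-3\right) - \left(11766 + 144\right)}{y + 4233} = \frac{34 \left(-19\right) \left(-3\right) - \left(11766 + 144\right)}{4338 + 4233} = \frac{\left(-646\right) \left(-3\right) - 11910}{8571} = \left(1938 - 11910\right) \frac{1}{8571} = \left(-9972\right) \frac{1}{8571} = - \frac{3324}{2857}$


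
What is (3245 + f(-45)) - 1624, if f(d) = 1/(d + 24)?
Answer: 34040/21 ≈ 1621.0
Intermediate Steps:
f(d) = 1/(24 + d)
(3245 + f(-45)) - 1624 = (3245 + 1/(24 - 45)) - 1624 = (3245 + 1/(-21)) - 1624 = (3245 - 1/21) - 1624 = 68144/21 - 1624 = 34040/21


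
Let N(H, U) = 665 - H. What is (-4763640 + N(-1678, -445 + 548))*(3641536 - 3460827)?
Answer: -860409219573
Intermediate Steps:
(-4763640 + N(-1678, -445 + 548))*(3641536 - 3460827) = (-4763640 + (665 - 1*(-1678)))*(3641536 - 3460827) = (-4763640 + (665 + 1678))*180709 = (-4763640 + 2343)*180709 = -4761297*180709 = -860409219573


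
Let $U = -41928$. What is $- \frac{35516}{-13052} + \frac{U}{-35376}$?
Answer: $\frac{1445239}{369974} \approx 3.9063$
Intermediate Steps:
$- \frac{35516}{-13052} + \frac{U}{-35376} = - \frac{35516}{-13052} - \frac{41928}{-35376} = \left(-35516\right) \left(- \frac{1}{13052}\right) - - \frac{1747}{1474} = \frac{683}{251} + \frac{1747}{1474} = \frac{1445239}{369974}$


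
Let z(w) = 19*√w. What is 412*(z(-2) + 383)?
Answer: 157796 + 7828*I*√2 ≈ 1.578e+5 + 11070.0*I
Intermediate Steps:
412*(z(-2) + 383) = 412*(19*√(-2) + 383) = 412*(19*(I*√2) + 383) = 412*(19*I*√2 + 383) = 412*(383 + 19*I*√2) = 157796 + 7828*I*√2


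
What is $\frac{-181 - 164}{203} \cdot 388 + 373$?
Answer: $- \frac{58141}{203} \approx -286.41$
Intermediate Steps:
$\frac{-181 - 164}{203} \cdot 388 + 373 = \left(-181 - 164\right) \frac{1}{203} \cdot 388 + 373 = \left(-345\right) \frac{1}{203} \cdot 388 + 373 = \left(- \frac{345}{203}\right) 388 + 373 = - \frac{133860}{203} + 373 = - \frac{58141}{203}$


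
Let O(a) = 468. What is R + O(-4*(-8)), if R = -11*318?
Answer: -3030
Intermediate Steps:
R = -3498
R + O(-4*(-8)) = -3498 + 468 = -3030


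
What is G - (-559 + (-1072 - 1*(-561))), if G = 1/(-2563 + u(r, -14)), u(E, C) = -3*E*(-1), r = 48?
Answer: 2588329/2419 ≈ 1070.0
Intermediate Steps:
u(E, C) = 3*E
G = -1/2419 (G = 1/(-2563 + 3*48) = 1/(-2563 + 144) = 1/(-2419) = -1/2419 ≈ -0.00041339)
G - (-559 + (-1072 - 1*(-561))) = -1/2419 - (-559 + (-1072 - 1*(-561))) = -1/2419 - (-559 + (-1072 + 561)) = -1/2419 - (-559 - 511) = -1/2419 - 1*(-1070) = -1/2419 + 1070 = 2588329/2419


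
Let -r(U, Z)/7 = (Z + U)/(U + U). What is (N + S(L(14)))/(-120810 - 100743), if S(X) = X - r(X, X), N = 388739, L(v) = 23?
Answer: -388769/221553 ≈ -1.7547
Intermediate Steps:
r(U, Z) = -7*(U + Z)/(2*U) (r(U, Z) = -7*(Z + U)/(U + U) = -7*(U + Z)/(2*U))
S(X) = 7 + X (S(X) = X - 7*(-X - X)/(2*X) = X - 7*(-2*X)/(2*X) = X - 1*(-7) = X + 7 = 7 + X)
(N + S(L(14)))/(-120810 - 100743) = (388739 + (7 + 23))/(-120810 - 100743) = (388739 + 30)/(-221553) = 388769*(-1/221553) = -388769/221553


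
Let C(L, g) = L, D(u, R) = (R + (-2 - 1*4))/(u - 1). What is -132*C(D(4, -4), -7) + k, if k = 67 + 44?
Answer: 551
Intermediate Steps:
D(u, R) = (-6 + R)/(-1 + u) (D(u, R) = (R + (-2 - 4))/(-1 + u) = (R - 6)/(-1 + u) = (-6 + R)/(-1 + u))
k = 111
-132*C(D(4, -4), -7) + k = -132*(-6 - 4)/(-1 + 4) + 111 = -132*(-10)/3 + 111 = -44*(-10) + 111 = -132*(-10/3) + 111 = 440 + 111 = 551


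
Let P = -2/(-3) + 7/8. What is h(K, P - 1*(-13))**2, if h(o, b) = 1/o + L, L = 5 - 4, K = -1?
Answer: 0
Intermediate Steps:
P = 37/24 (P = -2*(-1/3) + 7*(1/8) = 2/3 + 7/8 = 37/24 ≈ 1.5417)
L = 1
h(o, b) = 1 + 1/o (h(o, b) = 1/o + 1 = 1 + 1/o)
h(K, P - 1*(-13))**2 = ((1 - 1)/(-1))**2 = (-1*0)**2 = 0**2 = 0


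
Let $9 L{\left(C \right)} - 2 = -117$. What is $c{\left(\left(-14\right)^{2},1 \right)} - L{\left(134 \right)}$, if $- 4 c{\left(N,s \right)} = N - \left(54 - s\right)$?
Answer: $- \frac{827}{36} \approx -22.972$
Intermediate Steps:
$L{\left(C \right)} = - \frac{115}{9}$ ($L{\left(C \right)} = \frac{2}{9} + \frac{1}{9} \left(-117\right) = \frac{2}{9} - 13 = - \frac{115}{9}$)
$c{\left(N,s \right)} = \frac{27}{2} - \frac{N}{4} - \frac{s}{4}$ ($c{\left(N,s \right)} = - \frac{N - \left(54 - s\right)}{4} = - \frac{N + \left(-54 + s\right)}{4} = - \frac{-54 + N + s}{4} = \frac{27}{2} - \frac{N}{4} - \frac{s}{4}$)
$c{\left(\left(-14\right)^{2},1 \right)} - L{\left(134 \right)} = \left(\frac{27}{2} - \frac{\left(-14\right)^{2}}{4} - \frac{1}{4}\right) - - \frac{115}{9} = \left(\frac{27}{2} - 49 - \frac{1}{4}\right) + \frac{115}{9} = - \frac{143}{4} + \frac{115}{9} = - \frac{827}{36}$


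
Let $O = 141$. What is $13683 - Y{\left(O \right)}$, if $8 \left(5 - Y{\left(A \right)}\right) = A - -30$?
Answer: $\frac{109595}{8} \approx 13699.0$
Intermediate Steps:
$Y{\left(A \right)} = \frac{5}{4} - \frac{A}{8}$ ($Y{\left(A \right)} = 5 - \frac{A - -30}{8} = 5 - \frac{A + 30}{8} = 5 - \frac{30 + A}{8} = 5 - \left(\frac{15}{4} + \frac{A}{8}\right) = \frac{5}{4} - \frac{A}{8}$)
$13683 - Y{\left(O \right)} = 13683 - \left(\frac{5}{4} - \frac{141}{8}\right) = 13683 - - \frac{131}{8} = 13683 + \frac{131}{8} = \frac{109595}{8}$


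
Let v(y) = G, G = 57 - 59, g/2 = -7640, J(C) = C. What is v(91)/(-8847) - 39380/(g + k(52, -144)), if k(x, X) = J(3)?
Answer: 348425414/135155619 ≈ 2.5780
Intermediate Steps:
k(x, X) = 3
g = -15280 (g = 2*(-7640) = -15280)
G = -2
v(y) = -2
v(91)/(-8847) - 39380/(g + k(52, -144)) = -2/(-8847) - 39380/(-15280 + 3) = -2*(-1/8847) - 39380/(-15277) = 2/8847 - 39380*(-1/15277) = 2/8847 + 39380/15277 = 348425414/135155619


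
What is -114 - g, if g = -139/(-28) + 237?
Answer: -9967/28 ≈ -355.96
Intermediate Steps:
g = 6775/28 (g = -139*(-1/28) + 237 = 139/28 + 237 = 6775/28 ≈ 241.96)
-114 - g = -114 - 1*6775/28 = -114 - 6775/28 = -9967/28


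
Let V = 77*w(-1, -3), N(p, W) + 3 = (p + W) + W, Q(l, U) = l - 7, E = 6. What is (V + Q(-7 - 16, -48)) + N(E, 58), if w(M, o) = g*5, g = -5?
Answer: -1836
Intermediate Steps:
Q(l, U) = -7 + l
w(M, o) = -25 (w(M, o) = -5*5 = -25)
N(p, W) = -3 + p + 2*W (N(p, W) = -3 + ((p + W) + W) = -3 + ((W + p) + W) = -3 + (p + 2*W) = -3 + p + 2*W)
V = -1925 (V = 77*(-25) = -1925)
(V + Q(-7 - 16, -48)) + N(E, 58) = (-1925 + (-7 + (-7 - 16))) + (-3 + 6 + 2*58) = (-1925 + (-7 - 23)) + (-3 + 6 + 116) = (-1925 - 30) + 119 = -1955 + 119 = -1836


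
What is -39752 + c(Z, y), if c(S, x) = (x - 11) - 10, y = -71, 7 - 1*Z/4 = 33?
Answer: -39844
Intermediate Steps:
Z = -104 (Z = 28 - 4*33 = 28 - 132 = -104)
c(S, x) = -21 + x (c(S, x) = (-11 + x) - 10 = -21 + x)
-39752 + c(Z, y) = -39752 + (-21 - 71) = -39752 - 92 = -39844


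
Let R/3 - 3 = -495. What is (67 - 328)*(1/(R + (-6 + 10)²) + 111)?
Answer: -42297399/1460 ≈ -28971.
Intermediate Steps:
R = -1476 (R = 9 + 3*(-495) = 9 - 1485 = -1476)
(67 - 328)*(1/(R + (-6 + 10)²) + 111) = (67 - 328)*(1/(-1476 + (-6 + 10)²) + 111) = -261*(1/(-1476 + 4²) + 111) = -261*(1/(-1476 + 16) + 111) = -261*(1/(-1460) + 111) = -261*(-1/1460 + 111) = -261*162059/1460 = -42297399/1460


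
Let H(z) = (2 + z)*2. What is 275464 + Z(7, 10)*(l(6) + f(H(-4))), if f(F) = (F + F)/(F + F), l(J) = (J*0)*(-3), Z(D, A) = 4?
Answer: 275468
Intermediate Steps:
l(J) = 0 (l(J) = 0*(-3) = 0)
H(z) = 4 + 2*z
f(F) = 1 (f(F) = (2*F)/((2*F)) = (2*F)*(1/(2*F)) = 1)
275464 + Z(7, 10)*(l(6) + f(H(-4))) = 275464 + 4*(0 + 1) = 275464 + 4*1 = 275464 + 4 = 275468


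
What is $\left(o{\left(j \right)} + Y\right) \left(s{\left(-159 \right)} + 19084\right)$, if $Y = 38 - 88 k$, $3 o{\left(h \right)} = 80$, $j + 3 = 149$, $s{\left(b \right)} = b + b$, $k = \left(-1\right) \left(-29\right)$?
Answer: $- \frac{140031892}{3} \approx -4.6677 \cdot 10^{7}$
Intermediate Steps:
$k = 29$
$s{\left(b \right)} = 2 b$
$j = 146$ ($j = -3 + 149 = 146$)
$o{\left(h \right)} = \frac{80}{3}$ ($o{\left(h \right)} = \frac{1}{3} \cdot 80 = \frac{80}{3}$)
$Y = -2514$ ($Y = 38 - 2552 = -2514$)
$\left(o{\left(j \right)} + Y\right) \left(s{\left(-159 \right)} + 19084\right) = \left(\frac{80}{3} - 2514\right) \left(2 \left(-159\right) + 19084\right) = - \frac{7462 \left(-318 + 19084\right)}{3} = \left(- \frac{7462}{3}\right) 18766 = - \frac{140031892}{3}$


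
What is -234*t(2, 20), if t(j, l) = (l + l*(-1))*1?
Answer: 0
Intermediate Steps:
t(j, l) = 0 (t(j, l) = (l - l)*1 = 0*1 = 0)
-234*t(2, 20) = -234*0 = 0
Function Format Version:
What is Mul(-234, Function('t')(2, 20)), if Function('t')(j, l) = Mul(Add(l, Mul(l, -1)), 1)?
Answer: 0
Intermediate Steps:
Function('t')(j, l) = 0 (Function('t')(j, l) = Mul(Add(l, Mul(-1, l)), 1) = Mul(0, 1) = 0)
Mul(-234, Function('t')(2, 20)) = Mul(-234, 0) = 0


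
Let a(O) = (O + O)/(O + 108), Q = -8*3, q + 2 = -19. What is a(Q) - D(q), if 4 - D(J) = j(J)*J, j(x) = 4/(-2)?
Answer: 262/7 ≈ 37.429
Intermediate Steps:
q = -21 (q = -2 - 19 = -21)
j(x) = -2 (j(x) = 4*(-½) = -2)
Q = -24
D(J) = 4 + 2*J (D(J) = 4 - (-2)*J = 4 + 2*J)
a(O) = 2*O/(108 + O) (a(O) = (2*O)/(108 + O) = 2*O/(108 + O))
a(Q) - D(q) = 2*(-24)/(108 - 24) - (4 + 2*(-21)) = 2*(-24)/84 - (4 - 42) = 2*(-24)*(1/84) - 1*(-38) = -4/7 + 38 = 262/7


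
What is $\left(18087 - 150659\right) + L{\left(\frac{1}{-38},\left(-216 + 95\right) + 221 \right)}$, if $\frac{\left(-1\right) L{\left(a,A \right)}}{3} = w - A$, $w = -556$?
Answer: $-130604$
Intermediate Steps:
$L{\left(a,A \right)} = 1668 + 3 A$ ($L{\left(a,A \right)} = - 3 \left(-556 - A\right) = 1668 + 3 A$)
$\left(18087 - 150659\right) + L{\left(\frac{1}{-38},\left(-216 + 95\right) + 221 \right)} = \left(18087 - 150659\right) + \left(1668 + 3 \left(\left(-216 + 95\right) + 221\right)\right) = -132572 + \left(1668 + 3 \left(-121 + 221\right)\right) = -132572 + \left(1668 + 3 \cdot 100\right) = -132572 + \left(1668 + 300\right) = -132572 + 1968 = -130604$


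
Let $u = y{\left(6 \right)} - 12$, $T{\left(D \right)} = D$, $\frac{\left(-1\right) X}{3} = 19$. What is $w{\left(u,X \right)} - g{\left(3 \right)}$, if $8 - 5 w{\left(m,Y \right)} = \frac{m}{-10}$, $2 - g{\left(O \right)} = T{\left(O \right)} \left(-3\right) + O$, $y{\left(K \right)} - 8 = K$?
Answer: $- \frac{159}{25} \approx -6.36$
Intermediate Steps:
$X = -57$ ($X = \left(-3\right) 19 = -57$)
$y{\left(K \right)} = 8 + K$
$g{\left(O \right)} = 2 + 2 O$ ($g{\left(O \right)} = 2 - \left(O \left(-3\right) + O\right) = 2 - \left(- 3 O + O\right) = 2 - - 2 O = 2 + 2 O$)
$u = 2$ ($u = \left(8 + 6\right) - 12 = 14 - 12 = 2$)
$w{\left(m,Y \right)} = \frac{8}{5} + \frac{m}{50}$ ($w{\left(m,Y \right)} = \frac{8}{5} - \frac{m \frac{1}{-10}}{5} = \frac{8}{5} - \frac{m \left(- \frac{1}{10}\right)}{5} = \frac{8}{5} - \frac{\left(- \frac{1}{10}\right) m}{5} = \frac{8}{5} + \frac{m}{50}$)
$w{\left(u,X \right)} - g{\left(3 \right)} = \left(\frac{8}{5} + \frac{1}{50} \cdot 2\right) - \left(2 + 2 \cdot 3\right) = \left(\frac{8}{5} + \frac{1}{25}\right) - \left(2 + 6\right) = \frac{41}{25} - 8 = - \frac{159}{25}$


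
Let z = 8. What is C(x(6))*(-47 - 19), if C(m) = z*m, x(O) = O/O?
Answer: -528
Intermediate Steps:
x(O) = 1
C(m) = 8*m
C(x(6))*(-47 - 19) = (8*1)*(-47 - 19) = 8*(-66) = -528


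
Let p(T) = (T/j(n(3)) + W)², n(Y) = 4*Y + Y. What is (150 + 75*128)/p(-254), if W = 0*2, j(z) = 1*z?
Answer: 1096875/32258 ≈ 34.003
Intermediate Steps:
n(Y) = 5*Y
j(z) = z
W = 0
p(T) = T²/225 (p(T) = (T/((5*3)) + 0)² = (T/15 + 0)² = (T/15)² = T²/225)
(150 + 75*128)/p(-254) = (150 + 75*128)/(((1/225)*(-254)²)) = (150 + 9600)/(((1/225)*64516)) = 9750/(64516/225) = 9750*(225/64516) = 1096875/32258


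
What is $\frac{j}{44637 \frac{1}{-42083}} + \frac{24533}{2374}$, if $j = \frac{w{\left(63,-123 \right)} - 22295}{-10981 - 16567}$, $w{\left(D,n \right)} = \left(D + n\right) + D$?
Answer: $\frac{6985041862061}{729803255106} \approx 9.5711$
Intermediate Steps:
$w{\left(D,n \right)} = n + 2 D$
$j = \frac{5573}{6887}$ ($j = \frac{\left(-123 + 2 \cdot 63\right) - 22295}{-10981 - 16567} = \frac{\left(-123 + 126\right) - 22295}{-27548} = \left(3 - 22295\right) \left(- \frac{1}{27548}\right) = \left(-22292\right) \left(- \frac{1}{27548}\right) = \frac{5573}{6887} \approx 0.80921$)
$\frac{j}{44637 \frac{1}{-42083}} + \frac{24533}{2374} = \frac{5573}{6887 \frac{44637}{-42083}} + \frac{24533}{2374} = \frac{5573}{6887 \cdot 44637 \left(- \frac{1}{42083}\right)} + 24533 \cdot \frac{1}{2374} = \frac{5573}{6887 \left(- \frac{44637}{42083}\right)} + \frac{24533}{2374} = \frac{5573}{6887} \left(- \frac{42083}{44637}\right) + \frac{24533}{2374} = - \frac{234528559}{307415019} + \frac{24533}{2374} = \frac{6985041862061}{729803255106}$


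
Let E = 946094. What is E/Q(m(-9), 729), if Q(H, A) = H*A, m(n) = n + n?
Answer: -473047/6561 ≈ -72.100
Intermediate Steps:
m(n) = 2*n
Q(H, A) = A*H
E/Q(m(-9), 729) = 946094/((729*(2*(-9)))) = 946094/((729*(-18))) = 946094/(-13122) = 946094*(-1/13122) = -473047/6561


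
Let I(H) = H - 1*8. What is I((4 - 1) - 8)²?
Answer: 169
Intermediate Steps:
I(H) = -8 + H (I(H) = H - 8 = -8 + H)
I((4 - 1) - 8)² = (-8 + ((4 - 1) - 8))² = (-8 + (3 - 8))² = (-8 - 5)² = (-13)² = 169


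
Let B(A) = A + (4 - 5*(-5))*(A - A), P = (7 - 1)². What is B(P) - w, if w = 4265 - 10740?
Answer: 6511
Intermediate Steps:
w = -6475
P = 36 (P = 6² = 36)
B(A) = A (B(A) = A + (4 + 25)*0 = A + 29*0 = A + 0 = A)
B(P) - w = 36 - 1*(-6475) = 36 + 6475 = 6511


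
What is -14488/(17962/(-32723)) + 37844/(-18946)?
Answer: 2245361249394/85077013 ≈ 26392.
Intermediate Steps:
-14488/(17962/(-32723)) + 37844/(-18946) = -14488/(17962*(-1/32723)) + 37844*(-1/18946) = -14488/(-17962/32723) - 18922/9473 = -14488*(-32723/17962) - 18922/9473 = 237045412/8981 - 18922/9473 = 2245361249394/85077013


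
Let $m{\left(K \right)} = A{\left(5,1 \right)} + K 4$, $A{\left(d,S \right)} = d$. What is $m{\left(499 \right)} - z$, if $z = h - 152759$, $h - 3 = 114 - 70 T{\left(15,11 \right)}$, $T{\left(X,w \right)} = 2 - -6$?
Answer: $155203$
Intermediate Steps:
$T{\left(X,w \right)} = 8$ ($T{\left(X,w \right)} = 2 + 6 = 8$)
$h = -443$ ($h = 3 + \left(114 - 560\right) = 3 - 446 = -443$)
$z = -153202$ ($z = -443 - 152759 = -153202$)
$m{\left(K \right)} = 5 + 4 K$ ($m{\left(K \right)} = 5 + K 4 = 5 + 4 K$)
$m{\left(499 \right)} - z = \left(5 + 4 \cdot 499\right) - -153202 = \left(5 + 1996\right) + 153202 = 2001 + 153202 = 155203$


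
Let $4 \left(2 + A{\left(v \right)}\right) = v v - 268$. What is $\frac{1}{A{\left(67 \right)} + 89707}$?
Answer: $\frac{4}{363041} \approx 1.1018 \cdot 10^{-5}$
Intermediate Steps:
$A{\left(v \right)} = -69 + \frac{v^{2}}{4}$ ($A{\left(v \right)} = -2 + \frac{v v - 268}{4} = -2 + \frac{v^{2} - 268}{4} = -2 + \frac{-268 + v^{2}}{4} = -2 + \left(-67 + \frac{v^{2}}{4}\right) = -69 + \frac{v^{2}}{4}$)
$\frac{1}{A{\left(67 \right)} + 89707} = \frac{1}{\left(-69 + \frac{67^{2}}{4}\right) + 89707} = \frac{1}{\left(-69 + \frac{1}{4} \cdot 4489\right) + 89707} = \frac{1}{\left(-69 + \frac{4489}{4}\right) + 89707} = \frac{1}{\frac{4213}{4} + 89707} = \frac{1}{\frac{363041}{4}} = \frac{4}{363041}$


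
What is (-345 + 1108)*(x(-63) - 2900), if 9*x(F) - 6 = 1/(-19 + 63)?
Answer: -876027005/396 ≈ -2.2122e+6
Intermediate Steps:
x(F) = 265/396 (x(F) = 2/3 + 1/(9*(-19 + 63)) = 2/3 + (1/9)/44 = 2/3 + (1/9)*(1/44) = 2/3 + 1/396 = 265/396)
(-345 + 1108)*(x(-63) - 2900) = (-345 + 1108)*(265/396 - 2900) = 763*(-1148135/396) = -876027005/396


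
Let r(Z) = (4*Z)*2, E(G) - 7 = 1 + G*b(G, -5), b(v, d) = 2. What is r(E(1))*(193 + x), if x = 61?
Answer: 20320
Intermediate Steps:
E(G) = 8 + 2*G (E(G) = 7 + (1 + G*2) = 7 + (1 + 2*G) = 8 + 2*G)
r(Z) = 8*Z
r(E(1))*(193 + x) = (8*(8 + 2*1))*(193 + 61) = (8*(8 + 2))*254 = (8*10)*254 = 80*254 = 20320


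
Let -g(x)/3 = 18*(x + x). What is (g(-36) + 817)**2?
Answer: 22137025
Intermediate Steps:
g(x) = -108*x (g(x) = -54*(x + x) = -54*2*x = -108*x)
(g(-36) + 817)**2 = (-108*(-36) + 817)**2 = (3888 + 817)**2 = 4705**2 = 22137025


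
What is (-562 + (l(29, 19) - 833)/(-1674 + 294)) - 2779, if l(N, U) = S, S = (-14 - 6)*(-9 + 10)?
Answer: -4609727/1380 ≈ -3340.4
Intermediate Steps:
S = -20 (S = -20*1 = -20)
l(N, U) = -20
(-562 + (l(29, 19) - 833)/(-1674 + 294)) - 2779 = (-562 + (-20 - 833)/(-1674 + 294)) - 2779 = (-562 - 853/(-1380)) - 2779 = (-562 - 853*(-1/1380)) - 2779 = (-562 + 853/1380) - 2779 = -774707/1380 - 2779 = -4609727/1380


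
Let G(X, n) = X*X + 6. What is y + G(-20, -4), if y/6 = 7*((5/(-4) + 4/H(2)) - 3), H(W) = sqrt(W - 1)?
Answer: 791/2 ≈ 395.50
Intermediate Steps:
G(X, n) = 6 + X**2 (G(X, n) = X**2 + 6 = 6 + X**2)
H(W) = sqrt(-1 + W)
y = -21/2 (y = 6*(7*((5/(-4) + 4/(sqrt(-1 + 2))) - 3)) = 6*(7*((5*(-1/4) + 4/(sqrt(1))) - 3)) = 6*(7*((-5/4 + 4/1) - 3)) = 6*(7*((-5/4 + 4*1) - 3)) = 6*(7*((-5/4 + 4) - 3)) = 6*(7*(11/4 - 3)) = 6*(7*(-1/4)) = 6*(-7/4) = -21/2 ≈ -10.500)
y + G(-20, -4) = -21/2 + (6 + (-20)**2) = -21/2 + (6 + 400) = -21/2 + 406 = 791/2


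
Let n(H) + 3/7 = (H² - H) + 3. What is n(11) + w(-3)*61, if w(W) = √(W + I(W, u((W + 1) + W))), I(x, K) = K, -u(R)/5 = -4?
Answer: 788/7 + 61*√17 ≈ 364.08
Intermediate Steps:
u(R) = 20 (u(R) = -5*(-4) = 20)
w(W) = √(20 + W) (w(W) = √(W + 20) = √(20 + W))
n(H) = 18/7 + H² - H (n(H) = -3/7 + ((H² - H) + 3) = -3/7 + (3 + H² - H) = 18/7 + H² - H)
n(11) + w(-3)*61 = (18/7 + 11² - 1*11) + √(20 - 3)*61 = (18/7 + 121 - 11) + √17*61 = 788/7 + 61*√17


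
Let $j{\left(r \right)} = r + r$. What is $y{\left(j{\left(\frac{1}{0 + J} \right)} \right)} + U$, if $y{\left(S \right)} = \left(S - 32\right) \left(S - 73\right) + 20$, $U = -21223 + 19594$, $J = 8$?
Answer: $\frac{11213}{16} \approx 700.81$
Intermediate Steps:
$U = -1629$
$j{\left(r \right)} = 2 r$
$y{\left(S \right)} = 20 + \left(-73 + S\right) \left(-32 + S\right)$ ($y{\left(S \right)} = \left(-32 + S\right) \left(-73 + S\right) + 20 = \left(-73 + S\right) \left(-32 + S\right) + 20 = 20 + \left(-73 + S\right) \left(-32 + S\right)$)
$y{\left(j{\left(\frac{1}{0 + J} \right)} \right)} + U = \left(2356 + \left(\frac{2}{0 + 8}\right)^{2} - 105 \frac{2}{0 + 8}\right) - 1629 = \left(2356 + \left(\frac{2}{8}\right)^{2} - 105 \cdot \frac{2}{8}\right) - 1629 = \left(2356 + \left(2 \cdot \frac{1}{8}\right)^{2} - 105 \cdot 2 \cdot \frac{1}{8}\right) - 1629 = \left(2356 + \left(\frac{1}{4}\right)^{2} - \frac{105}{4}\right) - 1629 = \left(2356 + \frac{1}{16} - \frac{105}{4}\right) - 1629 = \frac{37277}{16} - 1629 = \frac{11213}{16}$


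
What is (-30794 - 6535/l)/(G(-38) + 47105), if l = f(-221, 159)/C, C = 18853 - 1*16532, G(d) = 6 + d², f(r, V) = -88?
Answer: 125837/43160 ≈ 2.9156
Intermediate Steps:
C = 2321 (C = 18853 - 16532 = 2321)
l = -8/211 (l = -88/2321 = -88*1/2321 = -8/211 ≈ -0.037915)
(-30794 - 6535/l)/(G(-38) + 47105) = (-30794 - 6535/(-8/211))/((6 + (-38)²) + 47105) = (-30794 - 6535*(-211/8))/((6 + 1444) + 47105) = (-30794 + 1378885/8)/(1450 + 47105) = (1132533/8)/48555 = (1132533/8)*(1/48555) = 125837/43160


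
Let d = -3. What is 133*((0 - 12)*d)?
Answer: 4788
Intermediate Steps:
133*((0 - 12)*d) = 133*((0 - 12)*(-3)) = 133*(-12*(-3)) = 133*36 = 4788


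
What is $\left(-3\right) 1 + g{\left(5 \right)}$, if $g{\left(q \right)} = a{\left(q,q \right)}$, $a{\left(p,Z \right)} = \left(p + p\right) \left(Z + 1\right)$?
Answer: $57$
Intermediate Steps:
$a{\left(p,Z \right)} = 2 p \left(1 + Z\right)$
$g{\left(q \right)} = 2 q \left(1 + q\right)$
$\left(-3\right) 1 + g{\left(5 \right)} = \left(-3\right) 1 + 2 \cdot 5 \left(1 + 5\right) = -3 + 2 \cdot 5 \cdot 6 = -3 + 60 = 57$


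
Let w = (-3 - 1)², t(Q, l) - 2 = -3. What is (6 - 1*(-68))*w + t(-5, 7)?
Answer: 1183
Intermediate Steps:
t(Q, l) = -1 (t(Q, l) = 2 - 3 = -1)
w = 16 (w = (-4)² = 16)
(6 - 1*(-68))*w + t(-5, 7) = (6 - 1*(-68))*16 - 1 = (6 + 68)*16 - 1 = 74*16 - 1 = 1184 - 1 = 1183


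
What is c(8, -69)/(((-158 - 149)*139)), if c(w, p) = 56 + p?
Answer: 13/42673 ≈ 0.00030464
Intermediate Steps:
c(8, -69)/(((-158 - 149)*139)) = (56 - 69)/(((-158 - 149)*139)) = -13/((-307*139)) = -13/(-42673) = -13*(-1/42673) = 13/42673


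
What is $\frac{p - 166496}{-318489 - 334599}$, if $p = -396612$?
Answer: $\frac{140777}{163272} \approx 0.86222$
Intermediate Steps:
$\frac{p - 166496}{-318489 - 334599} = \frac{-396612 - 166496}{-318489 - 334599} = - \frac{563108}{-653088} = \left(-563108\right) \left(- \frac{1}{653088}\right) = \frac{140777}{163272}$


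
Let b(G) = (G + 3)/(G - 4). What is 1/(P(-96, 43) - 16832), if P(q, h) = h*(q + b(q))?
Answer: -100/2092001 ≈ -4.7801e-5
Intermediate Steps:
b(G) = (3 + G)/(-4 + G)
P(q, h) = h*(q + (3 + q)/(-4 + q))
1/(P(-96, 43) - 16832) = 1/(43*(3 - 96 - 96*(-4 - 96))/(-4 - 96) - 16832) = 1/(43*(3 - 96 - 96*(-100))/(-100) - 16832) = 1/(43*(-1/100)*(3 - 96 + 9600) - 16832) = 1/(43*(-1/100)*9507 - 16832) = 1/(-408801/100 - 16832) = 1/(-2092001/100) = -100/2092001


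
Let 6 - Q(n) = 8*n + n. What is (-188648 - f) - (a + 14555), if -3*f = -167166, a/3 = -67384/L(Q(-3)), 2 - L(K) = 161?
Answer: -13790409/53 ≈ -2.6020e+5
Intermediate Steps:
Q(n) = 6 - 9*n (Q(n) = 6 - (8*n + n) = 6 - 9*n)
L(K) = -159 (L(K) = 2 - 1*161 = 2 - 161 = -159)
a = 67384/53 (a = 3*(-67384/(-159)) = 3*(-67384*(-1/159)) = 3*(67384/159) = 67384/53 ≈ 1271.4)
f = 55722 (f = -1/3*(-167166) = 55722)
(-188648 - f) - (a + 14555) = (-188648 - 1*55722) - (67384/53 + 14555) = (-188648 - 55722) - 1*838799/53 = -244370 - 838799/53 = -13790409/53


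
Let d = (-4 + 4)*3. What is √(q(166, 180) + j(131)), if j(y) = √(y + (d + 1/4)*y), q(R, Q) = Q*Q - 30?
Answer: √(129480 + 2*√655)/2 ≈ 179.95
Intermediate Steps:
d = 0 (d = 0*3 = 0)
q(R, Q) = -30 + Q² (q(R, Q) = Q² - 30 = -30 + Q²)
j(y) = √5*√y/2 (j(y) = √(y + (0 + 1/4)*y) = √(y + (0 + ¼)*y) = √(y + y/4) = √(5*y/4) = √5*√y/2)
√(q(166, 180) + j(131)) = √((-30 + 180²) + √5*√131/2) = √((-30 + 32400) + √655/2) = √(32370 + √655/2)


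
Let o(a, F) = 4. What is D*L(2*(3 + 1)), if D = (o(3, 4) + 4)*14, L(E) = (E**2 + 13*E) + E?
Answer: 19712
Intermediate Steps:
L(E) = E**2 + 14*E
D = 112 (D = (4 + 4)*14 = 8*14 = 112)
D*L(2*(3 + 1)) = 112*((2*(3 + 1))*(14 + 2*(3 + 1))) = 112*((2*4)*(14 + 2*4)) = 112*(8*(14 + 8)) = 112*(8*22) = 112*176 = 19712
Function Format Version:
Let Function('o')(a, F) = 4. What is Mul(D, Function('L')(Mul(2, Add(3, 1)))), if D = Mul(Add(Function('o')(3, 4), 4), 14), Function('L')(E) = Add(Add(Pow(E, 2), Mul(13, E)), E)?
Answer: 19712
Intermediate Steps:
Function('L')(E) = Add(Pow(E, 2), Mul(14, E))
D = 112 (D = Mul(Add(4, 4), 14) = Mul(8, 14) = 112)
Mul(D, Function('L')(Mul(2, Add(3, 1)))) = Mul(112, Mul(Mul(2, Add(3, 1)), Add(14, Mul(2, Add(3, 1))))) = Mul(112, Mul(Mul(2, 4), Add(14, Mul(2, 4)))) = Mul(112, Mul(8, Add(14, 8))) = Mul(112, Mul(8, 22)) = Mul(112, 176) = 19712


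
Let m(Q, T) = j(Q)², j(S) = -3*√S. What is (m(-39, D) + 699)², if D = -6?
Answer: 121104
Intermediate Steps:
m(Q, T) = 9*Q (m(Q, T) = (-3*√Q)² = 9*Q)
(m(-39, D) + 699)² = (9*(-39) + 699)² = (-351 + 699)² = 348² = 121104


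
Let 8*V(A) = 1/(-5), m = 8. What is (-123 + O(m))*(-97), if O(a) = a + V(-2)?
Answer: 446297/40 ≈ 11157.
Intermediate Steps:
V(A) = -1/40 (V(A) = (⅛)/(-5) = (⅛)*(-⅕) = -1/40)
O(a) = -1/40 + a (O(a) = a - 1/40 = -1/40 + a)
(-123 + O(m))*(-97) = (-123 + (-1/40 + 8))*(-97) = (-123 + 319/40)*(-97) = -4601/40*(-97) = 446297/40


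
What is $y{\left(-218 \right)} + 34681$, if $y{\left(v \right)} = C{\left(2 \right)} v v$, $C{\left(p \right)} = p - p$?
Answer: $34681$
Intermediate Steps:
$C{\left(p \right)} = 0$
$y{\left(v \right)} = 0$ ($y{\left(v \right)} = 0 v v = 0 v = 0$)
$y{\left(-218 \right)} + 34681 = 0 + 34681 = 34681$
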